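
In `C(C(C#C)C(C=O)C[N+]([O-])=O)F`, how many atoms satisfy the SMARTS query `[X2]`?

2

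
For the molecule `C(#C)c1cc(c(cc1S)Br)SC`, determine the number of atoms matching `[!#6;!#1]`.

The query [!#6;!#1] means: not carbon and not hydrogen — any heteroatom.
Check the 12 heavy atoms by environment: 6× c (aromatic) → no; 3× C → no; 1× Br → match; 2× S → match.
Summing the matching environments: 1 + 2 = 3 matching atoms.

3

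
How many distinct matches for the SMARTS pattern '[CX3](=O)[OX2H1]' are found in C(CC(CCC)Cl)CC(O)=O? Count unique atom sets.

[CX3](=O)[OX2H1] is the SMARTS for a carboxylic acid: an sp2 carbon double-bonded to O and single-bonded to an -OH oxygen.
Exactly one fragment in the molecule meets all constraints, giving 1 match.

1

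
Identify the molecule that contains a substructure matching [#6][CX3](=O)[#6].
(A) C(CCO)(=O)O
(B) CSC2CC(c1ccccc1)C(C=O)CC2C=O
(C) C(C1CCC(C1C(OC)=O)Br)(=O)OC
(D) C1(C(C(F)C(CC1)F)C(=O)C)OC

D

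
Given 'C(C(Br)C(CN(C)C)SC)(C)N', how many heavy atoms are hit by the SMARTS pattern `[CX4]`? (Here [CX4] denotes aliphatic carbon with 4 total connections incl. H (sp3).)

8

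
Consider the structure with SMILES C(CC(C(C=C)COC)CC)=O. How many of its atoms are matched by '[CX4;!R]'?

Check the 12 heavy atoms by environment: 7× C (X4, acyclic) → match; 3× C (X3, acyclic) → no; 1× O (X2, acyclic) → no; 1× O (X1, acyclic) → no.
That gives 7 matching atoms.

7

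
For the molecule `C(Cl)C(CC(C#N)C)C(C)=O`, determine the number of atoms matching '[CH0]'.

2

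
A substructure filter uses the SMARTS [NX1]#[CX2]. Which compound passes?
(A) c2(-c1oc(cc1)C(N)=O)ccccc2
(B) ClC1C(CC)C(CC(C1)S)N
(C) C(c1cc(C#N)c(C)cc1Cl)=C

C

[NX1]#[CX2] describes a nitrogen triple-bonded to a two-connected carbon (a nitrile).
(A) has a primary amide (-C(=O)NH2) but the nitrogen is NX3, not NX1.
(B) has a primary amino group (-NH2) but the nitrogen is NX3 (three connections), not NX1 triple-bonded.
(C) contains a nitrile (-C#N), which satisfies every atom and bond constraint.
So the answer is (C).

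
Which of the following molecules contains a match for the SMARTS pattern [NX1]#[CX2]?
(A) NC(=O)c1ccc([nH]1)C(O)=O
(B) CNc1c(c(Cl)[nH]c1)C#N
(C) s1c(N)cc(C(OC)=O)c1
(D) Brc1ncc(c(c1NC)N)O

B

[NX1]#[CX2] describes a nitrogen triple-bonded to a two-connected carbon (a nitrile).
(A) has a primary amide (-C(=O)NH2) but the nitrogen is NX3, not NX1.
(B) contains a nitrile (-C#N), which satisfies every atom and bond constraint.
(C) has a primary amino group (-NH2) but the nitrogen is NX3 (three connections), not NX1 triple-bonded.
(D) has a primary amino group (-NH2) but the nitrogen is NX3 (three connections), not NX1 triple-bonded.
So the answer is (B).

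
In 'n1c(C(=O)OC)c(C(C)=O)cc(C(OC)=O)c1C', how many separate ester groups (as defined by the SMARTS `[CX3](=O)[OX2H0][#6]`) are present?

[CX3](=O)[OX2H0][#6] is the SMARTS for an ester: a carbonyl carbon bonded to an oxygen that is itself bonded to carbon (no H on that O).
The molecule carries 2 separate instances of a methyl-ester group (-C(=O)OCH3) meeting every constraint; each maps to a distinct set of atoms, giving 2 matches.

2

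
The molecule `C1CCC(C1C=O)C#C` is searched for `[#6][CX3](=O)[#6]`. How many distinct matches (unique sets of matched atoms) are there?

[#6][CX3](=O)[#6] is the SMARTS for a ketone: a carbonyl carbon (no H) flanked by two carbons.
The molecule has an aldehyde (-CHO), but the carbonyl carbon has H1, so it is not flanked by two carbons; nothing else fits, so there are 0 matches.

0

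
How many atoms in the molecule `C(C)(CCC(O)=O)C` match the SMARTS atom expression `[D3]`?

2

The query [D3] means: atom with exactly three heavy-atom neighbours.
Check the 8 heavy atoms by environment: 2× C (D2) → no; 2× C (D3) → match; 2× C (D1) → no; 2× O (D1) → no.
That gives 2 matching atoms.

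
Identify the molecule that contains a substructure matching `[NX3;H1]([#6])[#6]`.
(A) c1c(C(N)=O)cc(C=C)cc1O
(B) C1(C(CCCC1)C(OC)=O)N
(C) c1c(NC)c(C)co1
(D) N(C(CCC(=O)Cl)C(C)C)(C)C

C

[NX3;H1]([#6])[#6] describes a trivalent nitrogen with one H, bonded to two carbons (a secondary amine).
(A) has a primary amide (-C(=O)NH2) but the -C(=O)NH2 nitrogen has H2, not H1.
(B) has a primary amino group (-NH2) but the nitrogen has H2 and only one carbon neighbour.
(C) contains an N-methylamino group (-NHCH3), which satisfies every atom and bond constraint.
(D) has a dimethylamino group (-N(CH3)2) but the nitrogen has H0, not H1.
So the answer is (C).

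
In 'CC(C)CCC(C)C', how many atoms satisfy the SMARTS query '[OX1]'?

The query [OX1] means: aliphatic oxygen with one total connection — typically a carbonyl =O or an oxide.
Check the 8 heavy atoms by environment: 8× C (X4) → no.
No environment satisfies the query, so 0 matching atoms.

0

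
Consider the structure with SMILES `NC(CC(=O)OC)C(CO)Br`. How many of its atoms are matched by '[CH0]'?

1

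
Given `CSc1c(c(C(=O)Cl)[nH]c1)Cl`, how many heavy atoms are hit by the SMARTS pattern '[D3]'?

4

Check the 11 heavy atoms by environment: 1× n (aromatic, D2) → no; 3× c (aromatic, D3) → match; 1× c (aromatic, D2) → no; 2× Cl (D1) → no; 1× S (D2) → no; 1× C (D1) → no; 1× C (D3) → match; 1× O (D1) → no.
Summing the matching environments: 3 + 1 = 4 matching atoms.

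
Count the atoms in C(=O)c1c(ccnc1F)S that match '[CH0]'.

0

The query [CH0] means: aliphatic carbon with no attached hydrogen.
Check the 10 heavy atoms by environment: 1× n (aromatic, H0) → no; 2× c (aromatic, H1) → no; 3× c (aromatic, H0) → no; 1× S (H1) → no; 1× C (H1) → no; 1× O (H0) → no; 1× F (H0) → no.
No environment satisfies the query, so 0 matching atoms.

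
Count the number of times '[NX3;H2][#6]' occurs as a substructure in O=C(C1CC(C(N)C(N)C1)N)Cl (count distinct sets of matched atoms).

3

[NX3;H2][#6] is the SMARTS for a primary amine: a trivalent nitrogen with two H attached to carbon.
The molecule carries 3 separate instances of a primary amino group (-NH2) meeting every constraint; each maps to a distinct set of atoms, giving 3 matches.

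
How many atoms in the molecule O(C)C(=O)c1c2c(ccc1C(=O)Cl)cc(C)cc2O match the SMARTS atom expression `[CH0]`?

2

Check the 19 heavy atoms by environment: 6× c (aromatic, H0) → no; 4× c (aromatic, H1) → no; 2× C (H0) → match; 3× O (H0) → no; 2× C (H3) → no; 1× O (H1) → no; 1× Cl (H0) → no.
That gives 2 matching atoms.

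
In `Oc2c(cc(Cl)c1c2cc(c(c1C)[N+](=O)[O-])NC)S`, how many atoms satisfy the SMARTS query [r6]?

Check the 19 heavy atoms by environment: 10× c (aromatic, in 6-ring) → match; 1× S (acyclic) → no; 1× N (acyclic) → no; 2× C (acyclic) → no; 2× O (acyclic) → no; 1× N (charge +1, acyclic) → no; 1× O (charge -1, acyclic) → no; 1× Cl (acyclic) → no.
That gives 10 matching atoms.

10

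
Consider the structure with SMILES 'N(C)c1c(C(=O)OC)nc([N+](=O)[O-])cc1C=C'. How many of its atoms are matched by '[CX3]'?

3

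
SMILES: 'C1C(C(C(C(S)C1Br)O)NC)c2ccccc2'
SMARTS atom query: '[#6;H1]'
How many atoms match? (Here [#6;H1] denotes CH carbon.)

10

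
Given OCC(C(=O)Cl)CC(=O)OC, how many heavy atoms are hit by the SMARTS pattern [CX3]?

2

The query [CX3] means: C with X3: aliphatic carbon with exactly 3 total connections.
Check the 11 heavy atoms by environment: 4× C (X4) → no; 2× C (X3) → match; 2× O (X1) → no; 1× Cl (X1) → no; 2× O (X2) → no.
That gives 2 matching atoms.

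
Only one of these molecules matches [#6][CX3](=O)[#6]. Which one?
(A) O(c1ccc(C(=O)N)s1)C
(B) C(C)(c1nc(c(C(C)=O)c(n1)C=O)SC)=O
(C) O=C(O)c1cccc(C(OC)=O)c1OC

[#6][CX3](=O)[#6] describes a carbonyl carbon (no H) flanked by two carbons (a ketone).
(A) has a primary amide (-C(=O)NH2) but one neighbour of the carbonyl carbon is N, not C.
(B) contains an acetyl/ketone group (-C(=O)CH3), which satisfies every atom and bond constraint.
(C) has a carboxylic acid group (-C(=O)OH) but one neighbour of the carbonyl carbon is O, not C.
So the answer is (B).

B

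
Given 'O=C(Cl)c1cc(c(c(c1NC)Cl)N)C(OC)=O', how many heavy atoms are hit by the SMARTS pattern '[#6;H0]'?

7

The query [#6;H0] means: any carbon with no attached hydrogen.
Check the 17 heavy atoms by environment: 5× c (aromatic, H0) → match; 1× c (aromatic, H1) → no; 1× N (H2) → no; 2× Cl (H0) → no; 2× C (H0) → match; 3× O (H0) → no; 2× C (H3) → no; 1× N (H1) → no.
Summing the matching environments: 5 + 2 = 7 matching atoms.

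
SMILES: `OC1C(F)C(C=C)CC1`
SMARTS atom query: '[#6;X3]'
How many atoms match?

2

The query [#6;X3] means: any carbon (aromatic or not) with three total connections.
Check the 9 heavy atoms by environment: 5× C (X4) → no; 2× C (X3) → match; 1× O (X2) → no; 1× F (X1) → no.
That gives 2 matching atoms.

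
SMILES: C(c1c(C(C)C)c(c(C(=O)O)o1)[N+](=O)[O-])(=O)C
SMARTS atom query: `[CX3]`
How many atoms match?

2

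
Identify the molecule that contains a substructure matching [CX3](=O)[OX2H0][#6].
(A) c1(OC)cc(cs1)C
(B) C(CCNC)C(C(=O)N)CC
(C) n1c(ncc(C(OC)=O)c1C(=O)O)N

[CX3](=O)[OX2H0][#6] describes a carbonyl carbon bonded to an oxygen that is itself bonded to carbon (no H on that O) (an ester).
(A) has a methoxy ether (-OCH3) but the ether oxygen is not adjacent to a C=O carbon.
(B) has a primary amide (-C(=O)NH2) but the carbonyl is bonded to N, not to an O-C linkage.
(C) contains a methyl-ester group (-C(=O)OCH3), which satisfies every atom and bond constraint.
So the answer is (C).

C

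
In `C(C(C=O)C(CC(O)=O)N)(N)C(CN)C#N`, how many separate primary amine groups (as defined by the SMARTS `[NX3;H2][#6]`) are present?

3

[NX3;H2][#6] is the SMARTS for a primary amine: a trivalent nitrogen with two H attached to carbon.
The molecule carries 3 separate instances of a primary amino group (-NH2) meeting every constraint; each maps to a distinct set of atoms, giving 3 matches.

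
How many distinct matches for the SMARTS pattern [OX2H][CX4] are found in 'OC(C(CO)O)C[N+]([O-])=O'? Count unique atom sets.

3

[OX2H][CX4] is the SMARTS for an aliphatic alcohol: a hydroxyl oxygen bound to an sp3 (X4) carbon.
The molecule carries 3 separate instances of a hydroxyl group (-OH) meeting every constraint; each maps to a distinct set of atoms, giving 3 matches.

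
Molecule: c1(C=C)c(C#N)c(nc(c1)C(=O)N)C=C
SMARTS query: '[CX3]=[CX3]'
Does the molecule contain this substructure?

Yes

The pattern [CX3]=[CX3] describes a non-aromatic C=C double bond between two sp2 carbons — an alkene.
The molecule carries a vinyl group (-CH=CH2), whose atoms satisfy every constraint of the query, so the pattern matches.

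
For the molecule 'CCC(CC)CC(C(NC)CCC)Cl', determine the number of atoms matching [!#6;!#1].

2

The query [!#6;!#1] means: not carbon and not hydrogen — any heteroatom.
Check the 14 heavy atoms by environment: 12× C → no; 1× Cl → match; 1× N → match.
Summing the matching environments: 1 + 1 = 2 matching atoms.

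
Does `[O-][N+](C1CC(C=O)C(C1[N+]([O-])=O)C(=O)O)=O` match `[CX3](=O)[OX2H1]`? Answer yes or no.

Yes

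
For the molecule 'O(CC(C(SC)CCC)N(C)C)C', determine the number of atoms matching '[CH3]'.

The query [CH3] means: aliphatic carbon with exactly three hydrogens.
Check the 13 heavy atoms by environment: 3× C (H2) → no; 2× C (H1) → no; 1× S (H0) → no; 5× C (H3) → match; 1× N (H0) → no; 1× O (H0) → no.
That gives 5 matching atoms.

5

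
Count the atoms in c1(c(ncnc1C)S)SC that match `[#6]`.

6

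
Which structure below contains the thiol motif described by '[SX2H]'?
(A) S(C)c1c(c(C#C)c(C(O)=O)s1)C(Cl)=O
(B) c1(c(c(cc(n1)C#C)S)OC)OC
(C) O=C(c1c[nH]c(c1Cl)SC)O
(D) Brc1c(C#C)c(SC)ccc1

[SX2H] describes an aliphatic sulfur with two connections, one being H (a thiol).
(A) has a methylthio ether (-SCH3) but the sulfur has H0 (bonded to two carbons), not H1.
(B) contains a thiol (-SH), which satisfies every atom and bond constraint.
(C) has a methylthio ether (-SCH3) but the sulfur has H0 (bonded to two carbons), not H1.
(D) has a methylthio ether (-SCH3) but the sulfur has H0 (bonded to two carbons), not H1.
So the answer is (B).

B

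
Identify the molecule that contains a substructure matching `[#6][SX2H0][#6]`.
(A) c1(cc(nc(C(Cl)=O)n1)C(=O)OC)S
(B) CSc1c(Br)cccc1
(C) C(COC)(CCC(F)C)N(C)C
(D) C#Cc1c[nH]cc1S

B

[#6][SX2H0][#6] describes an aliphatic sulfur bridging two carbons with no H on the sulfur (a thioether).
(A) has a thiol (-SH) but the sulfur has H1, not H0 bridging two carbons.
(B) contains a methylthio ether (-SCH3), which satisfies every atom and bond constraint.
(C) has a methoxy ether (-OCH3) but the bridging atom is O, not S.
(D) has a thiol (-SH) but the sulfur has H1, not H0 bridging two carbons.
So the answer is (B).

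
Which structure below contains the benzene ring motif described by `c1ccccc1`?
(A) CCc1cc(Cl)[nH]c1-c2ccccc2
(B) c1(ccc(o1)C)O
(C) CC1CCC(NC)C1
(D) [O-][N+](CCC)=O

c1ccccc1 describes six aromatic carbons in a ring (a benzene ring).
(A) contains a phenyl ring, which satisfies every atom and bond constraint.
(B) has a methyl group (-CH3) but no six-membered all-carbon aromatic ring is present.
(C) has a methyl group (-CH3) but no six-membered all-carbon aromatic ring is present.
(D) has a methyl group (-CH3) but no six-membered all-carbon aromatic ring is present.
So the answer is (A).

A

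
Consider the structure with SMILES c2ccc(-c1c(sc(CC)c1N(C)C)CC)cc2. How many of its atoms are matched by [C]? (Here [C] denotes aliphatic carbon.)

6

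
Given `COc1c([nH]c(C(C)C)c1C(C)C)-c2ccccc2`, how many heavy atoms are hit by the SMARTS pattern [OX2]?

Check the 19 heavy atoms by environment: 1× n (aromatic, X3) → no; 10× c (aromatic, X3) → no; 7× C (X4) → no; 1× O (X2) → match.
That gives 1 matching atom.

1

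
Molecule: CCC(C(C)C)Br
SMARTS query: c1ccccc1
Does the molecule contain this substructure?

No

The pattern c1ccccc1 describes six aromatic carbons in a ring — a benzene ring.
The closest candidate here is a methyl group (-CH3), but no six-membered all-carbon aromatic ring is present. No other fragment satisfies the full query, so there is no match.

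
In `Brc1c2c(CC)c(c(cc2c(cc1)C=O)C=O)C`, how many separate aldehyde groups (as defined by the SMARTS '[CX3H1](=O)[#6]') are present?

2

[CX3H1](=O)[#6] is the SMARTS for an aldehyde: an sp2 carbon with one H, double-bonded to O and single-bonded to carbon.
The molecule carries 2 separate instances of an aldehyde (-CHO) meeting every constraint; each maps to a distinct set of atoms, giving 2 matches.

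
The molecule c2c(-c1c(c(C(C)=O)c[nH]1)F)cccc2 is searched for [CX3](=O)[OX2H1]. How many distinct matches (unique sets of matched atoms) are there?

0

[CX3](=O)[OX2H1] is the SMARTS for a carboxylic acid: an sp2 carbon double-bonded to O and single-bonded to an -OH oxygen.
No fragment in the molecule satisfies every constraint, giving 0 matches.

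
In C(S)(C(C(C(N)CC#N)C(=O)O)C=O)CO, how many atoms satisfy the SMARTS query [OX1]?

2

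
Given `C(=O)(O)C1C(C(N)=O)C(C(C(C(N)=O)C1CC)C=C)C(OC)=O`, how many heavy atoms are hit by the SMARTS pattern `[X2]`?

The query [X2] means: any atom with exactly two total connections (bonds + H).
Check the 23 heavy atoms by environment: 9× C (X4) → no; 6× C (X3) → no; 4× O (X1) → no; 2× N (X3) → no; 2× O (X2) → match.
That gives 2 matching atoms.

2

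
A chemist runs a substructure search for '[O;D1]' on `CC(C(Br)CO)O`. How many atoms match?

Check the 7 heavy atoms by environment: 1× C (D2) → no; 2× C (D3) → no; 1× C (D1) → no; 2× O (D1) → match; 1× Br (D1) → no.
That gives 2 matching atoms.

2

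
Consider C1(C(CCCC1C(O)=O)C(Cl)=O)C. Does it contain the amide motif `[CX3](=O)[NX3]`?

The pattern [CX3](=O)[NX3] describes a carbonyl carbon bonded to a trivalent nitrogen — an amide.
The closest candidate here is a carboxylic acid group (-C(=O)OH), but the carbonyl is bonded to O, not to an NX3 nitrogen. No other fragment satisfies the full query, so there is no match.

No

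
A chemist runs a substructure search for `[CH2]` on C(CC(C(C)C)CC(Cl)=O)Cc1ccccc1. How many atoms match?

4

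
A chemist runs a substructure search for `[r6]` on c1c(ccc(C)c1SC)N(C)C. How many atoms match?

6

Check the 12 heavy atoms by environment: 6× c (aromatic, in 6-ring) → match; 4× C (acyclic) → no; 1× S (acyclic) → no; 1× N (acyclic) → no.
That gives 6 matching atoms.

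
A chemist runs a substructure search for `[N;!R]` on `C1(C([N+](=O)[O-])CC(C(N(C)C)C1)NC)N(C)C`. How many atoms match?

4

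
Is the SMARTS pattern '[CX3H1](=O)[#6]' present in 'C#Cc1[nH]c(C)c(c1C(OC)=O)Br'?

No

The pattern [CX3H1](=O)[#6] describes an sp2 carbon with one H, double-bonded to O and single-bonded to carbon — an aldehyde.
The closest candidate here is a methyl-ester group (-C(=O)OCH3), but the carbonyl carbon has H0, not H1. No other fragment satisfies the full query, so there is no match.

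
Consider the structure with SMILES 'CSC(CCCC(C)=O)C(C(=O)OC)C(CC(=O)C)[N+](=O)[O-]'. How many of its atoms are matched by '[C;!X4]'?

3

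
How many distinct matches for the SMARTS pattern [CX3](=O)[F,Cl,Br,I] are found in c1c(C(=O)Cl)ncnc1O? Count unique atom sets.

1

[CX3](=O)[F,Cl,Br,I] is the SMARTS for an acyl halide: a carbonyl carbon bonded to a halogen.
Exactly one fragment in the molecule meets all constraints, giving 1 match.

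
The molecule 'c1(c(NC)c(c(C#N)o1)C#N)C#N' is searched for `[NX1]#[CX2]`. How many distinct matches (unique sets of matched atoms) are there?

[NX1]#[CX2] is the SMARTS for a nitrile: a nitrogen triple-bonded to a two-connected carbon.
The molecule carries 3 separate instances of a nitrile (-C#N) meeting every constraint; each maps to a distinct set of atoms, giving 3 matches.

3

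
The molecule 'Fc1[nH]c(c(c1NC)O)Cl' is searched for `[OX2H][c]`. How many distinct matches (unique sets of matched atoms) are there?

1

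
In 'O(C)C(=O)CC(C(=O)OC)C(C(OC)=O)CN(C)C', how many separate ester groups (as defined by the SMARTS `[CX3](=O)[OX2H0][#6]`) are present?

3

[CX3](=O)[OX2H0][#6] is the SMARTS for an ester: a carbonyl carbon bonded to an oxygen that is itself bonded to carbon (no H on that O).
The molecule carries 3 separate instances of a methyl-ester group (-C(=O)OCH3) meeting every constraint; each maps to a distinct set of atoms, giving 3 matches.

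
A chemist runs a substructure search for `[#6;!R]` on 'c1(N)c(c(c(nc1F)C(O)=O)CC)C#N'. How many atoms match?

4

The query [#6;!R] means: carbon not in any ring.
Check the 15 heavy atoms by environment: 1× n (aromatic, in 6-ring) → no; 5× c (aromatic, in 6-ring) → no; 1× F (acyclic) → no; 4× C (acyclic) → match; 2× O (acyclic) → no; 2× N (acyclic) → no.
That gives 4 matching atoms.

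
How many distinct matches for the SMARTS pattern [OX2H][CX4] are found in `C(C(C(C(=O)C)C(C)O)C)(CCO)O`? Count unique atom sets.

[OX2H][CX4] is the SMARTS for an aliphatic alcohol: a hydroxyl oxygen bound to an sp3 (X4) carbon.
The molecule carries 3 separate instances of a hydroxyl group (-OH) meeting every constraint; each maps to a distinct set of atoms, giving 3 matches.

3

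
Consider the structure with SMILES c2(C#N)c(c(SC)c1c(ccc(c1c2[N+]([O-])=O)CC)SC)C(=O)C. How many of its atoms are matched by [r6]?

The query [r6] means: r6 matches atoms in a six-membered ring.
Check the 24 heavy atoms by environment: 10× c (aromatic, in 6-ring) → match; 2× S (acyclic) → no; 7× C (acyclic) → no; 1× N (charge +1, acyclic) → no; 1× O (charge -1, acyclic) → no; 2× O (acyclic) → no; 1× N (acyclic) → no.
That gives 10 matching atoms.

10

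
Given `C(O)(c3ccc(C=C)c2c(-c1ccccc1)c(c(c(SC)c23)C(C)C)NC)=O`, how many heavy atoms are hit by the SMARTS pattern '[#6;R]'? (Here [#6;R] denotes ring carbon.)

16

The query [#6;R] means: carbon that is part of a ring.
Check the 28 heavy atoms by environment: 16× c (aromatic, in 6-ring) → match; 1× N (acyclic) → no; 8× C (acyclic) → no; 2× O (acyclic) → no; 1× S (acyclic) → no.
That gives 16 matching atoms.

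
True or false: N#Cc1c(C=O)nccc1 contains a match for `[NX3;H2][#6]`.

The pattern [NX3;H2][#6] describes a trivalent nitrogen with two H attached to carbon — a primary amine.
The closest candidate here is a nitrile (-C#N), but the nitrogen is NX1 (triple-bonded), not NX3 with two H. No other fragment satisfies the full query, so there is no match.

False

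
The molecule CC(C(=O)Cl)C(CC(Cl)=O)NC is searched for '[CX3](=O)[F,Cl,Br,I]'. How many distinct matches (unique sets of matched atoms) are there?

[CX3](=O)[F,Cl,Br,I] is the SMARTS for an acyl halide: a carbonyl carbon bonded to a halogen.
The molecule carries 2 separate instances of an acyl chloride (-C(=O)Cl) meeting every constraint; each maps to a distinct set of atoms, giving 2 matches.

2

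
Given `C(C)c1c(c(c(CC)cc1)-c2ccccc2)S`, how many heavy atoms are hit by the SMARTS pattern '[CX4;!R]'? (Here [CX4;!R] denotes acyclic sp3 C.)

The query [CX4;!R] means: aliphatic carbon with four total connections, not in a ring.
Check the 17 heavy atoms by environment: 12× c (aromatic, X3, in 6-ring) → no; 4× C (X4, acyclic) → match; 1× S (X2, acyclic) → no.
That gives 4 matching atoms.

4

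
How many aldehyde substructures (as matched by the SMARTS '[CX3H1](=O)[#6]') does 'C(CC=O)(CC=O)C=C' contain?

2

[CX3H1](=O)[#6] is the SMARTS for an aldehyde: an sp2 carbon with one H, double-bonded to O and single-bonded to carbon.
The molecule carries 2 separate instances of an aldehyde (-CHO) meeting every constraint; each maps to a distinct set of atoms, giving 2 matches.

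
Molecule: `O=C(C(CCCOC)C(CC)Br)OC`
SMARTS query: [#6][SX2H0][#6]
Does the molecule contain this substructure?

No

The pattern [#6][SX2H0][#6] describes an aliphatic sulfur bridging two carbons with no H on the sulfur — a thioether.
The closest candidate here is a methoxy ether (-OCH3), but the bridging atom is O, not S. No other fragment satisfies the full query, so there is no match.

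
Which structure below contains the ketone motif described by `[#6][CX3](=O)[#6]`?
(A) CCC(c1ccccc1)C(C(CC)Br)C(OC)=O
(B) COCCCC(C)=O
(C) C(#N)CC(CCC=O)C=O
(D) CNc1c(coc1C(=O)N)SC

[#6][CX3](=O)[#6] describes a carbonyl carbon (no H) flanked by two carbons (a ketone).
(A) has a methyl-ester group (-C(=O)OCH3) but one neighbour of the carbonyl carbon is O, not C.
(B) contains an acetyl/ketone group (-C(=O)CH3), which satisfies every atom and bond constraint.
(C) has an aldehyde (-CHO) but the carbonyl carbon has H1, so it is not flanked by two carbons.
(D) has a primary amide (-C(=O)NH2) but one neighbour of the carbonyl carbon is N, not C.
So the answer is (B).

B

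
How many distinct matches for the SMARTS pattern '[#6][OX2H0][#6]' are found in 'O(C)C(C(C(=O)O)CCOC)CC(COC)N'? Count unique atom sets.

3

[#6][OX2H0][#6] is the SMARTS for an ether: an aliphatic oxygen bridging two carbons with no H on the oxygen.
The molecule carries 3 separate instances of a methoxy ether (-OCH3) meeting every constraint; each maps to a distinct set of atoms, giving 3 matches.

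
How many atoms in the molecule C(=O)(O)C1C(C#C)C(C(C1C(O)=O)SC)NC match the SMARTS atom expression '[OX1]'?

2

The query [OX1] means: aliphatic oxygen with one total connection — typically a carbonyl =O or an oxide.
Check the 17 heavy atoms by environment: 7× C (X4) → no; 1× N (X3) → no; 1× S (X2) → no; 2× C (X3) → no; 2× O (X1) → match; 2× O (X2) → no; 2× C (X2) → no.
That gives 2 matching atoms.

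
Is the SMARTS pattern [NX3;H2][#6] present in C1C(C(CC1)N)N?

Yes

The pattern [NX3;H2][#6] describes a trivalent nitrogen with two H attached to carbon — a primary amine.
The molecule carries a primary amino group (-NH2), whose atoms satisfy every constraint of the query, so the pattern matches.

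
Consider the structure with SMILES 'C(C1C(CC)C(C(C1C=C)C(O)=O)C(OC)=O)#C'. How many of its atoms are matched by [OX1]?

2

The query [OX1] means: aliphatic oxygen with one total connection — typically a carbonyl =O or an oxide.
Check the 18 heavy atoms by environment: 8× C (X4) → no; 4× C (X3) → no; 2× O (X1) → match; 2× O (X2) → no; 2× C (X2) → no.
That gives 2 matching atoms.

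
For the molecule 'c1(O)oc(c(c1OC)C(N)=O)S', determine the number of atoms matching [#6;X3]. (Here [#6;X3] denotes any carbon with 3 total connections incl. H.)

5

Check the 12 heavy atoms by environment: 1× o (aromatic, X2) → no; 4× c (aromatic, X3) → match; 1× S (X2) → no; 2× O (X2) → no; 1× C (X4) → no; 1× C (X3) → match; 1× O (X1) → no; 1× N (X3) → no.
Summing the matching environments: 4 + 1 = 5 matching atoms.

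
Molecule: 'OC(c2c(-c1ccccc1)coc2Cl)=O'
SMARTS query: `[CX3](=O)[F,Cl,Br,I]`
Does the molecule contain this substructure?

The pattern [CX3](=O)[F,Cl,Br,I] describes a carbonyl carbon bonded to a halogen — an acyl halide.
The closest candidate here is a carboxylic acid group (-C(=O)OH), but the carbonyl is bonded to -OH, not to a halogen. No other fragment satisfies the full query, so there is no match.

No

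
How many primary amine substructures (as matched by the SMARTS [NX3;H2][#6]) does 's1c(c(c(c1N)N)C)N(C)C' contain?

2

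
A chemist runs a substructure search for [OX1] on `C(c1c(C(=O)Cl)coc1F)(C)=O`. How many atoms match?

2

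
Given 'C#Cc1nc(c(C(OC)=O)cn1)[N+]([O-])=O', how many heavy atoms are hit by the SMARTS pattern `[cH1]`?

Check the 15 heavy atoms by environment: 2× n (aromatic, H0) → no; 3× c (aromatic, H0) → no; 1× c (aromatic, H1) → match; 2× C (H0) → no; 1× C (H1) → no; 1× N (charge +1, H0) → no; 1× O (charge -1, H0) → no; 3× O (H0) → no; 1× C (H3) → no.
That gives 1 matching atom.

1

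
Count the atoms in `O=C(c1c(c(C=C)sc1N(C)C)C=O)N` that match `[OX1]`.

2

The query [OX1] means: aliphatic oxygen with one total connection — typically a carbonyl =O or an oxide.
Check the 15 heavy atoms by environment: 1× s (aromatic, X2) → no; 4× c (aromatic, X3) → no; 4× C (X3) → no; 2× O (X1) → match; 2× N (X3) → no; 2× C (X4) → no.
That gives 2 matching atoms.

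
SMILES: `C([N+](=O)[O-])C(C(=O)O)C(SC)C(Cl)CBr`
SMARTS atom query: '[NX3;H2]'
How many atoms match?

0

Check the 15 heavy atoms by environment: 2× C (H2, X4) → no; 3× C (H1, X4) → no; 1× S (H0, X2) → no; 1× C (H3, X4) → no; 1× N (charge +1, H0, X3) → no; 1× O (charge -1, H0, X1) → no; 2× O (H0, X1) → no; 1× Br (H0, X1) → no; 1× C (H0, X3) → no; 1× O (H1, X2) → no; 1× Cl (H0, X1) → no.
No environment satisfies the query, so 0 matching atoms.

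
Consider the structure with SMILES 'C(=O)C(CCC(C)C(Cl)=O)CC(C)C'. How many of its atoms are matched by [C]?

11

The query [C] means: uppercase C matches aliphatic (non-aromatic) carbon only.
Check the 14 heavy atoms by environment: 11× C → match; 2× O → no; 1× Cl → no.
That gives 11 matching atoms.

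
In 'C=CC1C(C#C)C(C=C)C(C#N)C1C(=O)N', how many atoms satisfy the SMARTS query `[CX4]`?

The query [CX4] means: C with X4: aliphatic carbon with exactly 4 total connections (bonds + H).
Check the 16 heavy atoms by environment: 5× C (X4) → match; 3× C (X2) → no; 1× N (X1) → no; 5× C (X3) → no; 1× O (X1) → no; 1× N (X3) → no.
That gives 5 matching atoms.

5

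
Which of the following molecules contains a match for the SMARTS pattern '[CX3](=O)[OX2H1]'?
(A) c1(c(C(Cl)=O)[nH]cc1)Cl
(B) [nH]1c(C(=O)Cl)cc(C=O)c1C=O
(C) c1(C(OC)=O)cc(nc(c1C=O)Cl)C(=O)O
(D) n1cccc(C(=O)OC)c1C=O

[CX3](=O)[OX2H1] describes an sp2 carbon double-bonded to O and single-bonded to an -OH oxygen (a carboxylic acid).
(A) has an acyl chloride (-C(=O)Cl) but the carbonyl is bonded to Cl, not to an -OH oxygen.
(B) has an aldehyde (-CHO) but there is no singly-bonded oxygen on the carbonyl carbon.
(C) contains a carboxylic acid group (-C(=O)OH), which satisfies every atom and bond constraint.
(D) has a methyl-ester group (-C(=O)OCH3) but the singly-bonded O has no H (OX2H0, not OX2H1).
So the answer is (C).

C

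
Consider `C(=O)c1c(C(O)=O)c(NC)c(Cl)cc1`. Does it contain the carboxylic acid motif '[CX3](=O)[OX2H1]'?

The pattern [CX3](=O)[OX2H1] describes an sp2 carbon double-bonded to O and single-bonded to an -OH oxygen — a carboxylic acid.
The molecule carries a carboxylic acid group (-C(=O)OH), whose atoms satisfy every constraint of the query, so the pattern matches.

Yes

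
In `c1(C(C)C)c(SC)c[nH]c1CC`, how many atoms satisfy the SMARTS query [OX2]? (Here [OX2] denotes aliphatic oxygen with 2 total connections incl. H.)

The query [OX2] means: aliphatic oxygen with two total connections — ether, hydroxyl, or ester single-bond O.
Check the 12 heavy atoms by environment: 1× n (aromatic, X3) → no; 4× c (aromatic, X3) → no; 6× C (X4) → no; 1× S (X2) → no.
No environment satisfies the query, so 0 matching atoms.

0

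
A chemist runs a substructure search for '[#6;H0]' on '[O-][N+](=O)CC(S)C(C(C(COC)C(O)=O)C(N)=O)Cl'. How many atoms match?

2

The query [#6;H0] means: any carbon with no attached hydrogen.
Check the 19 heavy atoms by environment: 2× C (H2) → no; 4× C (H1) → no; 1× S (H1) → no; 2× C (H0) → match; 4× O (H0) → no; 1× O (H1) → no; 1× N (charge +1, H0) → no; 1× O (charge -1, H0) → no; 1× C (H3) → no; 1× Cl (H0) → no; 1× N (H2) → no.
That gives 2 matching atoms.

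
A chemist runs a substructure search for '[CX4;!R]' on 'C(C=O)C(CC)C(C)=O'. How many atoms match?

The query [CX4;!R] means: aliphatic carbon with four total connections, not in a ring.
Check the 9 heavy atoms by environment: 5× C (X4, acyclic) → match; 2× C (X3, acyclic) → no; 2× O (X1, acyclic) → no.
That gives 5 matching atoms.

5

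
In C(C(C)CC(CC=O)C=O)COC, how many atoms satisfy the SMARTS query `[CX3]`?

2

Check the 13 heavy atoms by environment: 8× C (X4) → no; 2× C (X3) → match; 2× O (X1) → no; 1× O (X2) → no.
That gives 2 matching atoms.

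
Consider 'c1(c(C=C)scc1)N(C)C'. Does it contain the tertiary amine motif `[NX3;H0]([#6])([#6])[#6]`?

Yes

The pattern [NX3;H0]([#6])([#6])[#6] describes a trivalent nitrogen with no H, bonded to three carbons — a tertiary amine.
The molecule carries a dimethylamino group (-N(CH3)2), whose atoms satisfy every constraint of the query, so the pattern matches.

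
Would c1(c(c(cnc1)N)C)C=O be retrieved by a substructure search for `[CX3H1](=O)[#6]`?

Yes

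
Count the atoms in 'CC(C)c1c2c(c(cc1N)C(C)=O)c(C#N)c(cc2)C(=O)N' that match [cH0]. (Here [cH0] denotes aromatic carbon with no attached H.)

The query [cH0] means: aromatic carbon with no attached hydrogen (substituted or ring-fusion).
Check the 22 heavy atoms by environment: 7× c (aromatic, H0) → match; 3× c (aromatic, H1) → no; 3× C (H0) → no; 1× N (H0) → no; 2× O (H0) → no; 2× N (H2) → no; 3× C (H3) → no; 1× C (H1) → no.
That gives 7 matching atoms.

7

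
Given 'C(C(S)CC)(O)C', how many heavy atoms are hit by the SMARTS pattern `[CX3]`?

0

The query [CX3] means: C with X3: aliphatic carbon with exactly 3 total connections.
Check the 7 heavy atoms by environment: 5× C (X4) → no; 1× S (X2) → no; 1× O (X2) → no.
No environment satisfies the query, so 0 matching atoms.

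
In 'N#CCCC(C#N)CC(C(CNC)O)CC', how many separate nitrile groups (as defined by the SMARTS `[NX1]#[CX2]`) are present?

[NX1]#[CX2] is the SMARTS for a nitrile: a nitrogen triple-bonded to a two-connected carbon.
The molecule carries 2 separate instances of a nitrile (-C#N) meeting every constraint; each maps to a distinct set of atoms, giving 2 matches.

2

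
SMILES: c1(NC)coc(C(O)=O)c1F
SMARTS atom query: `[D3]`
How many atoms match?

4

Check the 11 heavy atoms by environment: 1× o (aromatic, D2) → no; 1× c (aromatic, D2) → no; 3× c (aromatic, D3) → match; 1× N (D2) → no; 1× C (D1) → no; 1× C (D3) → match; 2× O (D1) → no; 1× F (D1) → no.
Summing the matching environments: 3 + 1 = 4 matching atoms.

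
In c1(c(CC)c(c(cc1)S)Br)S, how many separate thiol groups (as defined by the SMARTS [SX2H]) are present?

2

[SX2H] is the SMARTS for a thiol: an aliphatic sulfur with two connections, one being H.
The molecule carries 2 separate instances of a thiol (-SH) meeting every constraint; each maps to a distinct set of atoms, giving 2 matches.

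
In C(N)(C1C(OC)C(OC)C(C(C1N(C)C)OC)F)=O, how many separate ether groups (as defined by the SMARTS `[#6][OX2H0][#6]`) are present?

3

[#6][OX2H0][#6] is the SMARTS for an ether: an aliphatic oxygen bridging two carbons with no H on the oxygen.
The molecule carries 3 separate instances of a methoxy ether (-OCH3) meeting every constraint; each maps to a distinct set of atoms, giving 3 matches.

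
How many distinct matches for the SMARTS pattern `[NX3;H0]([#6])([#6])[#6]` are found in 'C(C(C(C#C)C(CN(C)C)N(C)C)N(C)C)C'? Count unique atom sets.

3

[NX3;H0]([#6])([#6])[#6] is the SMARTS for a tertiary amine: a trivalent nitrogen with no H, bonded to three carbons.
The molecule carries 3 separate instances of a dimethylamino group (-N(CH3)2) meeting every constraint; each maps to a distinct set of atoms, giving 3 matches.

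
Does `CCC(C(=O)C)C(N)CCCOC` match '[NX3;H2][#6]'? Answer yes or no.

Yes

The pattern [NX3;H2][#6] describes a trivalent nitrogen with two H attached to carbon — a primary amine.
The molecule carries a primary amino group (-NH2), whose atoms satisfy every constraint of the query, so the pattern matches.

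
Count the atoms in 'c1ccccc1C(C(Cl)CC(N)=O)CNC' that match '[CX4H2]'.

2

The query [CX4H2] means: sp3 carbon (X4) with exactly two hydrogens.
Check the 16 heavy atoms by environment: 2× C (H2, X4) → match; 2× C (H1, X4) → no; 1× C (H0, X3) → no; 1× O (H0, X1) → no; 1× N (H2, X3) → no; 1× c (aromatic, H0, X3) → no; 5× c (aromatic, H1, X3) → no; 1× N (H1, X3) → no; 1× C (H3, X4) → no; 1× Cl (H0, X1) → no.
That gives 2 matching atoms.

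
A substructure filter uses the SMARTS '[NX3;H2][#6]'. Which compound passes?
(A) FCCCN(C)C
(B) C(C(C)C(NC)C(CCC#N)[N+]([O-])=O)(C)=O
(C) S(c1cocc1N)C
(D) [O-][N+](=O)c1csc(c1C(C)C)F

C

[NX3;H2][#6] describes a trivalent nitrogen with two H attached to carbon (a primary amine).
(A) has a dimethylamino group (-N(CH3)2) but the nitrogen has H0, not H2.
(B) has an N-methylamino group (-NHCH3) but the nitrogen bears two carbons and only one H (H1), not H2.
(C) contains a primary amino group (-NH2), which satisfies every atom and bond constraint.
(D) has a nitro group (-[N+](=O)[O-]) but the nitrogen is [N+] with no H, not NX3H2.
So the answer is (C).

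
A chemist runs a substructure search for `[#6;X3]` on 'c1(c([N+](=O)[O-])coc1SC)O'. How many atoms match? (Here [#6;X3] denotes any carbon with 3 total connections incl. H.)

4

The query [#6;X3] means: any carbon (aromatic or not) with three total connections.
Check the 11 heavy atoms by environment: 1× o (aromatic, X2) → no; 4× c (aromatic, X3) → match; 1× S (X2) → no; 1× C (X4) → no; 1× O (X2) → no; 1× N (charge +1, X3) → no; 1× O (charge -1, X1) → no; 1× O (X1) → no.
That gives 4 matching atoms.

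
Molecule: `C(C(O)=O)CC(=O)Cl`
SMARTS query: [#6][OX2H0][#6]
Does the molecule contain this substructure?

No

The pattern [#6][OX2H0][#6] describes an aliphatic oxygen bridging two carbons with no H on the oxygen — an ether.
The closest candidate here is a carboxylic acid group (-C(=O)OH), but the -OH oxygen has H1; the =O is OX1, not OX2. No other fragment satisfies the full query, so there is no match.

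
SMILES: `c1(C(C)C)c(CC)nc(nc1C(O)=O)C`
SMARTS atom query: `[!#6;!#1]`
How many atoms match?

4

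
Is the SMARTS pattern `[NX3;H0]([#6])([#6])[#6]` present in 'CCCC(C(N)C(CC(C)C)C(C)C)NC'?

No

The pattern [NX3;H0]([#6])([#6])[#6] describes a trivalent nitrogen with no H, bonded to three carbons — a tertiary amine.
The closest candidate here is a primary amino group (-NH2), but the nitrogen has H2, not H0 with three carbons. No other fragment satisfies the full query, so there is no match.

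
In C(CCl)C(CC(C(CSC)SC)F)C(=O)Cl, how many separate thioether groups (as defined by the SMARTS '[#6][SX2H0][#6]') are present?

2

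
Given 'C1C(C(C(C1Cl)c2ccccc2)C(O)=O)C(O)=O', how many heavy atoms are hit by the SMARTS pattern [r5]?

5

The query [r5] means: r5 matches atoms in a five-membered ring.
Check the 18 heavy atoms by environment: 5× C (in 5-ring) → match; 2× C (acyclic) → no; 4× O (acyclic) → no; 6× c (aromatic, in 6-ring) → no; 1× Cl (acyclic) → no.
That gives 5 matching atoms.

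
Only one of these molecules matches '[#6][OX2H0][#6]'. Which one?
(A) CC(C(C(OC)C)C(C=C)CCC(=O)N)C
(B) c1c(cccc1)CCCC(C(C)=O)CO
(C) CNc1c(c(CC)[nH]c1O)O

[#6][OX2H0][#6] describes an aliphatic oxygen bridging two carbons with no H on the oxygen (an ether).
(A) contains a methoxy ether (-OCH3), which satisfies every atom and bond constraint.
(B) has a hydroxyl group (-OH) but the oxygen has H1, not H0 bridging two carbons.
(C) has a hydroxyl group (-OH) but the oxygen has H1, not H0 bridging two carbons.
So the answer is (A).

A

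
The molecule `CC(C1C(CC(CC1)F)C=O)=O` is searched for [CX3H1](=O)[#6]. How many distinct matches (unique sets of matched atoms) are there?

[CX3H1](=O)[#6] is the SMARTS for an aldehyde: an sp2 carbon with one H, double-bonded to O and single-bonded to carbon.
Exactly one fragment in the molecule meets all constraints, giving 1 match.

1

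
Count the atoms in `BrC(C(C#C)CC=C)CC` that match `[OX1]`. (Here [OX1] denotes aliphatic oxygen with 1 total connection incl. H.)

0

Check the 10 heavy atoms by environment: 5× C (X4) → no; 2× C (X2) → no; 1× Br (X1) → no; 2× C (X3) → no.
No environment satisfies the query, so 0 matching atoms.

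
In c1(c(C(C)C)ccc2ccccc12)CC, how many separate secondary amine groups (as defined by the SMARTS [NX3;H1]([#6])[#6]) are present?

0

[NX3;H1]([#6])[#6] is the SMARTS for a secondary amine: a trivalent nitrogen with one H, bonded to two carbons.
No fragment in the molecule satisfies every constraint, giving 0 matches.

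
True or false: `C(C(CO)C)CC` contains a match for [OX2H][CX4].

True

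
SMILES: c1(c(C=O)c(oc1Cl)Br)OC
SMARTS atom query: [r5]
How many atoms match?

5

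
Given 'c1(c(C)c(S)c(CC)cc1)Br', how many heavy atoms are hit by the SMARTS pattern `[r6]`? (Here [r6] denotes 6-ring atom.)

6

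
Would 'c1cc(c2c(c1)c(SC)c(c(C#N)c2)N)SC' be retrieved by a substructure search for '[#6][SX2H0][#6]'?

Yes

The pattern [#6][SX2H0][#6] describes an aliphatic sulfur bridging two carbons with no H on the sulfur — a thioether.
The molecule carries a methylthio ether (-SCH3), whose atoms satisfy every constraint of the query, so the pattern matches.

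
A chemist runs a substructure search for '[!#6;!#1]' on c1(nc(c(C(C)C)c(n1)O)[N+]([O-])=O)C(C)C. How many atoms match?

Check the 16 heavy atoms by environment: 2× n (aromatic) → match; 4× c (aromatic) → no; 1× N (charge +1) → match; 1× O (charge -1) → match; 2× O → match; 6× C → no.
Summing the matching environments: 2 + 1 + 1 + 2 = 6 matching atoms.

6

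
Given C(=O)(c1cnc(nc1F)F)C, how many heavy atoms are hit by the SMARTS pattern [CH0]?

Check the 11 heavy atoms by environment: 2× n (aromatic, H0) → no; 3× c (aromatic, H0) → no; 1× c (aromatic, H1) → no; 2× F (H0) → no; 1× C (H0) → match; 1× O (H0) → no; 1× C (H3) → no.
That gives 1 matching atom.

1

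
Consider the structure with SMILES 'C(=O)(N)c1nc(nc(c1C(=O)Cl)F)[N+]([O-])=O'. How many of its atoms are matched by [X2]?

The query [X2] means: any atom with exactly two total connections (bonds + H).
Check the 16 heavy atoms by environment: 2× n (aromatic, X2) → match; 4× c (aromatic, X3) → no; 2× C (X3) → no; 3× O (X1) → no; 1× N (X3) → no; 1× Cl (X1) → no; 1× N (charge +1, X3) → no; 1× O (charge -1, X1) → no; 1× F (X1) → no.
That gives 2 matching atoms.

2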